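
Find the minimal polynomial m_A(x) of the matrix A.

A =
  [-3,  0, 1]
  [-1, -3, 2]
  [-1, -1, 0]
x^3 + 6*x^2 + 12*x + 8

The characteristic polynomial is χ_A(x) = (x + 2)^3, so the eigenvalues are known. The minimal polynomial is
  m_A(x) = Π_λ (x − λ)^{k_λ}
where k_λ is the size of the *largest* Jordan block for λ (equivalently, the smallest k with (A − λI)^k v = 0 for every generalised eigenvector v of λ).

  λ = -2: largest Jordan block has size 3, contributing (x + 2)^3

So m_A(x) = (x + 2)^3 = x^3 + 6*x^2 + 12*x + 8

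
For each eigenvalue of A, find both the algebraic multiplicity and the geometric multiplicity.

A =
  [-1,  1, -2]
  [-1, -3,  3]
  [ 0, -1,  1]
λ = -1: alg = 3, geom = 1

Step 1 — factor the characteristic polynomial to read off the algebraic multiplicities:
  χ_A(x) = (x + 1)^3

Step 2 — compute geometric multiplicities via the rank-nullity identity g(λ) = n − rank(A − λI):
  rank(A − (-1)·I) = 2, so dim ker(A − (-1)·I) = n − 2 = 1

Summary:
  λ = -1: algebraic multiplicity = 3, geometric multiplicity = 1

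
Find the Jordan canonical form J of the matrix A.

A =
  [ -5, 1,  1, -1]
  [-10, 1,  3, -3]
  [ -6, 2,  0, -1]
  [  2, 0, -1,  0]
J_3(-1) ⊕ J_1(-1)

The characteristic polynomial is
  det(x·I − A) = x^4 + 4*x^3 + 6*x^2 + 4*x + 1 = (x + 1)^4

Eigenvalues and multiplicities (the geometric multiplicity of λ is n − rank(A − λI), which equals the number of Jordan blocks for λ):
  λ = -1: algebraic multiplicity = 4, geometric multiplicity = 2

Determining the block sizes for each eigenvalue:
  λ = -1: with am = 4 and gm = 2, the partition is not yet determined (e.g. several partitions of 4 into 2 parts exist). Let N = A − (-1)·I. Computing rank(N^1) = 2, rank(N^2) = 1, rank(N^3) = 0; the number of blocks of size ≥ j is rank(N^{j−1}) − rank(N^j), giving [2, 1, 1]. So we have 1 block(s) of size 3, 1 block(s) of size 1 → block sizes [3, 1]

Assembling the blocks gives a Jordan form
J =
  [-1,  1,  0,  0]
  [ 0, -1,  1,  0]
  [ 0,  0, -1,  0]
  [ 0,  0,  0, -1]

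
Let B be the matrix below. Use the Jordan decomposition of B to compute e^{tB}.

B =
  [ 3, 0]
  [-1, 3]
e^{tB} =
  [exp(3*t), 0]
  [-t*exp(3*t), exp(3*t)]

Strategy: write B = P · J · P⁻¹ where J is a Jordan canonical form, so e^{tB} = P · e^{tJ} · P⁻¹, and e^{tJ} can be computed block-by-block.

B has Jordan form
J =
  [3, 1]
  [0, 3]
(up to reordering of blocks).

Per-block formulas:
  For a 2×2 Jordan block J_2(3): exp(t · J_2(3)) = e^(3t)·(I + t·N), where N is the 2×2 nilpotent shift.

After assembling e^{tJ} and conjugating by P, we get:

e^{tB} =
  [exp(3*t), 0]
  [-t*exp(3*t), exp(3*t)]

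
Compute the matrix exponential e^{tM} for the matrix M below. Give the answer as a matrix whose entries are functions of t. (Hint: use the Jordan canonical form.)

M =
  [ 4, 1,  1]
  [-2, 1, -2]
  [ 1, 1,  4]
e^{tM} =
  [t*exp(3*t) + exp(3*t), t*exp(3*t), t*exp(3*t)]
  [-2*t*exp(3*t), -2*t*exp(3*t) + exp(3*t), -2*t*exp(3*t)]
  [t*exp(3*t), t*exp(3*t), t*exp(3*t) + exp(3*t)]

Strategy: write M = P · J · P⁻¹ where J is a Jordan canonical form, so e^{tM} = P · e^{tJ} · P⁻¹, and e^{tJ} can be computed block-by-block.

M has Jordan form
J =
  [3, 1, 0]
  [0, 3, 0]
  [0, 0, 3]
(up to reordering of blocks).

Per-block formulas:
  For a 1×1 block at λ = 3: exp(t · [3]) = [e^(3t)].
  For a 2×2 Jordan block J_2(3): exp(t · J_2(3)) = e^(3t)·(I + t·N), where N is the 2×2 nilpotent shift.

After assembling e^{tJ} and conjugating by P, we get:

e^{tM} =
  [t*exp(3*t) + exp(3*t), t*exp(3*t), t*exp(3*t)]
  [-2*t*exp(3*t), -2*t*exp(3*t) + exp(3*t), -2*t*exp(3*t)]
  [t*exp(3*t), t*exp(3*t), t*exp(3*t) + exp(3*t)]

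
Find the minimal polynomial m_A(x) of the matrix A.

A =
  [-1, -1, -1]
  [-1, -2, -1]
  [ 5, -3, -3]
x^3 + 6*x^2 + 12*x + 8

The characteristic polynomial is χ_A(x) = (x + 2)^3, so the eigenvalues are known. The minimal polynomial is
  m_A(x) = Π_λ (x − λ)^{k_λ}
where k_λ is the size of the *largest* Jordan block for λ (equivalently, the smallest k with (A − λI)^k v = 0 for every generalised eigenvector v of λ).

  λ = -2: largest Jordan block has size 3, contributing (x + 2)^3

So m_A(x) = (x + 2)^3 = x^3 + 6*x^2 + 12*x + 8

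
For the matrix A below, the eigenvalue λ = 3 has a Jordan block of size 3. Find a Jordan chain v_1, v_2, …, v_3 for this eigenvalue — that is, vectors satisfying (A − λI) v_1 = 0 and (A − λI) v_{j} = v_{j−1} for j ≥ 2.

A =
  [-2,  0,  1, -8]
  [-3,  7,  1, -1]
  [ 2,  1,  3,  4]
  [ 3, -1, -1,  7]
A Jordan chain for λ = 3 of length 3:
v_1 = (3, 2, -1, -2)ᵀ
v_2 = (-5, -3, 2, 3)ᵀ
v_3 = (1, 0, 0, 0)ᵀ

Let N = A − (3)·I. We want v_3 with N^3 v_3 = 0 but N^2 v_3 ≠ 0; then v_{j-1} := N · v_j for j = 3, …, 2.

Pick v_3 = (1, 0, 0, 0)ᵀ.
Then v_2 = N · v_3 = (-5, -3, 2, 3)ᵀ.
Then v_1 = N · v_2 = (3, 2, -1, -2)ᵀ.

Sanity check: (A − (3)·I) v_1 = (0, 0, 0, 0)ᵀ = 0. ✓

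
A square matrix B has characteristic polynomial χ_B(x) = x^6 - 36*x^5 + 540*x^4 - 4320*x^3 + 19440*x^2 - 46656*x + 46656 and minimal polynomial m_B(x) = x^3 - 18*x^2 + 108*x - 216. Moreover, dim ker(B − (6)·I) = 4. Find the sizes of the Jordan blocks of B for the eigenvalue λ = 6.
Block sizes for λ = 6: [3, 1, 1, 1]

Step 1 — from the characteristic polynomial, algebraic multiplicity of λ = 6 is 6. From dim ker(B − (6)·I) = 4, there are exactly 4 Jordan blocks for λ = 6.
Step 2 — from the minimal polynomial, the factor (x − 6)^3 tells us the largest block for λ = 6 has size 3.
Step 3 — with total size 6, 4 blocks, and largest block 3, the block sizes (in nonincreasing order) are [3, 1, 1, 1].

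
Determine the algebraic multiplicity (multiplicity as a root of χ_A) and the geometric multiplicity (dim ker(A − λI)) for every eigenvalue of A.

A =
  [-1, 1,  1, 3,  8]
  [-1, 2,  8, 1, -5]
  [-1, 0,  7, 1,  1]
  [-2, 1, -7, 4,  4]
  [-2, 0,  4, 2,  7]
λ = 2: alg = 2, geom = 1; λ = 5: alg = 3, geom = 2

Step 1 — factor the characteristic polynomial to read off the algebraic multiplicities:
  χ_A(x) = (x - 5)^3*(x - 2)^2

Step 2 — compute geometric multiplicities via the rank-nullity identity g(λ) = n − rank(A − λI):
  rank(A − (2)·I) = 4, so dim ker(A − (2)·I) = n − 4 = 1
  rank(A − (5)·I) = 3, so dim ker(A − (5)·I) = n − 3 = 2

Summary:
  λ = 2: algebraic multiplicity = 2, geometric multiplicity = 1
  λ = 5: algebraic multiplicity = 3, geometric multiplicity = 2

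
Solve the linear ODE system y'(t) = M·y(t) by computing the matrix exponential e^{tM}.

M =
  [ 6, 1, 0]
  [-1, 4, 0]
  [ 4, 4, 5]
e^{tM} =
  [t*exp(5*t) + exp(5*t), t*exp(5*t), 0]
  [-t*exp(5*t), -t*exp(5*t) + exp(5*t), 0]
  [4*t*exp(5*t), 4*t*exp(5*t), exp(5*t)]

Strategy: write M = P · J · P⁻¹ where J is a Jordan canonical form, so e^{tM} = P · e^{tJ} · P⁻¹, and e^{tJ} can be computed block-by-block.

M has Jordan form
J =
  [5, 1, 0]
  [0, 5, 0]
  [0, 0, 5]
(up to reordering of blocks).

Per-block formulas:
  For a 1×1 block at λ = 5: exp(t · [5]) = [e^(5t)].
  For a 2×2 Jordan block J_2(5): exp(t · J_2(5)) = e^(5t)·(I + t·N), where N is the 2×2 nilpotent shift.

After assembling e^{tJ} and conjugating by P, we get:

e^{tM} =
  [t*exp(5*t) + exp(5*t), t*exp(5*t), 0]
  [-t*exp(5*t), -t*exp(5*t) + exp(5*t), 0]
  [4*t*exp(5*t), 4*t*exp(5*t), exp(5*t)]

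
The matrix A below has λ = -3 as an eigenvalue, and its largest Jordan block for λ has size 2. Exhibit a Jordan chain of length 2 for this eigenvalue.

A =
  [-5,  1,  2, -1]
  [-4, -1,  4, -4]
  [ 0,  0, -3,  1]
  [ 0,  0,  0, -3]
A Jordan chain for λ = -3 of length 2:
v_1 = (-2, -4, 0, 0)ᵀ
v_2 = (1, 0, 0, 0)ᵀ

Let N = A − (-3)·I. We want v_2 with N^2 v_2 = 0 but N^1 v_2 ≠ 0; then v_{j-1} := N · v_j for j = 2, …, 2.

Pick v_2 = (1, 0, 0, 0)ᵀ.
Then v_1 = N · v_2 = (-2, -4, 0, 0)ᵀ.

Sanity check: (A − (-3)·I) v_1 = (0, 0, 0, 0)ᵀ = 0. ✓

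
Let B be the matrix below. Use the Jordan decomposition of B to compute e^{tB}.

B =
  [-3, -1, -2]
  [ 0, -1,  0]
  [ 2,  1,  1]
e^{tB} =
  [-2*t*exp(-t) + exp(-t), -t*exp(-t), -2*t*exp(-t)]
  [0, exp(-t), 0]
  [2*t*exp(-t), t*exp(-t), 2*t*exp(-t) + exp(-t)]

Strategy: write B = P · J · P⁻¹ where J is a Jordan canonical form, so e^{tB} = P · e^{tJ} · P⁻¹, and e^{tJ} can be computed block-by-block.

B has Jordan form
J =
  [-1,  1,  0]
  [ 0, -1,  0]
  [ 0,  0, -1]
(up to reordering of blocks).

Per-block formulas:
  For a 2×2 Jordan block J_2(-1): exp(t · J_2(-1)) = e^(-1t)·(I + t·N), where N is the 2×2 nilpotent shift.
  For a 1×1 block at λ = -1: exp(t · [-1]) = [e^(-1t)].

After assembling e^{tJ} and conjugating by P, we get:

e^{tB} =
  [-2*t*exp(-t) + exp(-t), -t*exp(-t), -2*t*exp(-t)]
  [0, exp(-t), 0]
  [2*t*exp(-t), t*exp(-t), 2*t*exp(-t) + exp(-t)]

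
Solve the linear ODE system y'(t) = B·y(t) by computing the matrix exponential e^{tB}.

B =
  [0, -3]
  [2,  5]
e^{tB} =
  [-2*exp(3*t) + 3*exp(2*t), -3*exp(3*t) + 3*exp(2*t)]
  [2*exp(3*t) - 2*exp(2*t), 3*exp(3*t) - 2*exp(2*t)]

Strategy: write B = P · J · P⁻¹ where J is a Jordan canonical form, so e^{tB} = P · e^{tJ} · P⁻¹, and e^{tJ} can be computed block-by-block.

B has Jordan form
J =
  [2, 0]
  [0, 3]
(up to reordering of blocks).

Per-block formulas:
  For a 1×1 block at λ = 3: exp(t · [3]) = [e^(3t)].
  For a 1×1 block at λ = 2: exp(t · [2]) = [e^(2t)].

After assembling e^{tJ} and conjugating by P, we get:

e^{tB} =
  [-2*exp(3*t) + 3*exp(2*t), -3*exp(3*t) + 3*exp(2*t)]
  [2*exp(3*t) - 2*exp(2*t), 3*exp(3*t) - 2*exp(2*t)]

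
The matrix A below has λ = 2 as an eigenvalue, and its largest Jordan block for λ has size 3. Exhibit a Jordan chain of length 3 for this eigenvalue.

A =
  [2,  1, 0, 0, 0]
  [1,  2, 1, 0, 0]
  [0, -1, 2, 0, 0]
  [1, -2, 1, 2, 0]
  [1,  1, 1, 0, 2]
A Jordan chain for λ = 2 of length 3:
v_1 = (1, 0, -1, -2, 1)ᵀ
v_2 = (0, 1, 0, 1, 1)ᵀ
v_3 = (1, 0, 0, 0, 0)ᵀ

Let N = A − (2)·I. We want v_3 with N^3 v_3 = 0 but N^2 v_3 ≠ 0; then v_{j-1} := N · v_j for j = 3, …, 2.

Pick v_3 = (1, 0, 0, 0, 0)ᵀ.
Then v_2 = N · v_3 = (0, 1, 0, 1, 1)ᵀ.
Then v_1 = N · v_2 = (1, 0, -1, -2, 1)ᵀ.

Sanity check: (A − (2)·I) v_1 = (0, 0, 0, 0, 0)ᵀ = 0. ✓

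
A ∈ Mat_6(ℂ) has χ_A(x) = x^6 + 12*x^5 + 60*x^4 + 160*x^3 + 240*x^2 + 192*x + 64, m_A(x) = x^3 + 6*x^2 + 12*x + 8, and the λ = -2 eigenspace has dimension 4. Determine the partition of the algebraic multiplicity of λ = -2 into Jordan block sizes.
Block sizes for λ = -2: [3, 1, 1, 1]

Step 1 — from the characteristic polynomial, algebraic multiplicity of λ = -2 is 6. From dim ker(A − (-2)·I) = 4, there are exactly 4 Jordan blocks for λ = -2.
Step 2 — from the minimal polynomial, the factor (x + 2)^3 tells us the largest block for λ = -2 has size 3.
Step 3 — with total size 6, 4 blocks, and largest block 3, the block sizes (in nonincreasing order) are [3, 1, 1, 1].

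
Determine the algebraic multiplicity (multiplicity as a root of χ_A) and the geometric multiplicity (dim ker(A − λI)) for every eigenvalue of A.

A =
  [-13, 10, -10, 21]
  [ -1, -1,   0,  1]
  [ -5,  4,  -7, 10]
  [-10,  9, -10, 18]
λ = -2: alg = 3, geom = 1; λ = 3: alg = 1, geom = 1

Step 1 — factor the characteristic polynomial to read off the algebraic multiplicities:
  χ_A(x) = (x - 3)*(x + 2)^3

Step 2 — compute geometric multiplicities via the rank-nullity identity g(λ) = n − rank(A − λI):
  rank(A − (-2)·I) = 3, so dim ker(A − (-2)·I) = n − 3 = 1
  rank(A − (3)·I) = 3, so dim ker(A − (3)·I) = n − 3 = 1

Summary:
  λ = -2: algebraic multiplicity = 3, geometric multiplicity = 1
  λ = 3: algebraic multiplicity = 1, geometric multiplicity = 1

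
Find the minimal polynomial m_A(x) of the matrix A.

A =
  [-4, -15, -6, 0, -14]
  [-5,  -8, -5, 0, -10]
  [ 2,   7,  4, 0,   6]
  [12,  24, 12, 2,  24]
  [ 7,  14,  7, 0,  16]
x^3 - 6*x^2 + 12*x - 8

The characteristic polynomial is χ_A(x) = (x - 2)^5, so the eigenvalues are known. The minimal polynomial is
  m_A(x) = Π_λ (x − λ)^{k_λ}
where k_λ is the size of the *largest* Jordan block for λ (equivalently, the smallest k with (A − λI)^k v = 0 for every generalised eigenvector v of λ).

  λ = 2: largest Jordan block has size 3, contributing (x − 2)^3

So m_A(x) = (x - 2)^3 = x^3 - 6*x^2 + 12*x - 8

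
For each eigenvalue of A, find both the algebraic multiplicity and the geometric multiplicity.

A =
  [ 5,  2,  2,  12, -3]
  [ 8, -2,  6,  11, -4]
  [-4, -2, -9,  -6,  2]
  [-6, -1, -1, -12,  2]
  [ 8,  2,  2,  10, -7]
λ = -5: alg = 5, geom = 2

Step 1 — factor the characteristic polynomial to read off the algebraic multiplicities:
  χ_A(x) = (x + 5)^5

Step 2 — compute geometric multiplicities via the rank-nullity identity g(λ) = n − rank(A − λI):
  rank(A − (-5)·I) = 3, so dim ker(A − (-5)·I) = n − 3 = 2

Summary:
  λ = -5: algebraic multiplicity = 5, geometric multiplicity = 2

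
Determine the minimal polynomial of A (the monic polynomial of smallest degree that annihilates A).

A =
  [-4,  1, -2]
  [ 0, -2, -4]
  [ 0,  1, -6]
x^2 + 8*x + 16

The characteristic polynomial is χ_A(x) = (x + 4)^3, so the eigenvalues are known. The minimal polynomial is
  m_A(x) = Π_λ (x − λ)^{k_λ}
where k_λ is the size of the *largest* Jordan block for λ (equivalently, the smallest k with (A − λI)^k v = 0 for every generalised eigenvector v of λ).

  λ = -4: largest Jordan block has size 2, contributing (x + 4)^2

So m_A(x) = (x + 4)^2 = x^2 + 8*x + 16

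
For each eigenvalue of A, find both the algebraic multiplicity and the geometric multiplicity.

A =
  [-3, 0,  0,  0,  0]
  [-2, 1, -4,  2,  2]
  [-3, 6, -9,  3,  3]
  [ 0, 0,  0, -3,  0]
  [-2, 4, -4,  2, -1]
λ = -3: alg = 5, geom = 4

Step 1 — factor the characteristic polynomial to read off the algebraic multiplicities:
  χ_A(x) = (x + 3)^5

Step 2 — compute geometric multiplicities via the rank-nullity identity g(λ) = n − rank(A − λI):
  rank(A − (-3)·I) = 1, so dim ker(A − (-3)·I) = n − 1 = 4

Summary:
  λ = -3: algebraic multiplicity = 5, geometric multiplicity = 4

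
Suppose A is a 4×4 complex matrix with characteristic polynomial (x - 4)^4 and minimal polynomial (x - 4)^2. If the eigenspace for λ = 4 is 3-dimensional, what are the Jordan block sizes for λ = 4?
Block sizes for λ = 4: [2, 1, 1]

Step 1 — from the characteristic polynomial, algebraic multiplicity of λ = 4 is 4. From dim ker(A − (4)·I) = 3, there are exactly 3 Jordan blocks for λ = 4.
Step 2 — from the minimal polynomial, the factor (x − 4)^2 tells us the largest block for λ = 4 has size 2.
Step 3 — with total size 4, 3 blocks, and largest block 2, the block sizes (in nonincreasing order) are [2, 1, 1].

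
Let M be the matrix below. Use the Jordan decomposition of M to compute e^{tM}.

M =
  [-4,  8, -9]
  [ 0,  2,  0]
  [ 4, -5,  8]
e^{tM} =
  [-6*t*exp(2*t) + exp(2*t), -3*t^2*exp(2*t)/2 + 8*t*exp(2*t), -9*t*exp(2*t)]
  [0, exp(2*t), 0]
  [4*t*exp(2*t), t^2*exp(2*t) - 5*t*exp(2*t), 6*t*exp(2*t) + exp(2*t)]

Strategy: write M = P · J · P⁻¹ where J is a Jordan canonical form, so e^{tM} = P · e^{tJ} · P⁻¹, and e^{tJ} can be computed block-by-block.

M has Jordan form
J =
  [2, 1, 0]
  [0, 2, 1]
  [0, 0, 2]
(up to reordering of blocks).

Per-block formulas:
  For a 3×3 Jordan block J_3(2): exp(t · J_3(2)) = e^(2t)·(I + t·N + (t^2/2)·N^2), where N is the 3×3 nilpotent shift.

After assembling e^{tJ} and conjugating by P, we get:

e^{tM} =
  [-6*t*exp(2*t) + exp(2*t), -3*t^2*exp(2*t)/2 + 8*t*exp(2*t), -9*t*exp(2*t)]
  [0, exp(2*t), 0]
  [4*t*exp(2*t), t^2*exp(2*t) - 5*t*exp(2*t), 6*t*exp(2*t) + exp(2*t)]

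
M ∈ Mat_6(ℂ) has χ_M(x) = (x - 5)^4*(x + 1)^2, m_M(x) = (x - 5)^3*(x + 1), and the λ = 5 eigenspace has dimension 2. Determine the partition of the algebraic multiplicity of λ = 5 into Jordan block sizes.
Block sizes for λ = 5: [3, 1]

Step 1 — from the characteristic polynomial, algebraic multiplicity of λ = 5 is 4. From dim ker(M − (5)·I) = 2, there are exactly 2 Jordan blocks for λ = 5.
Step 2 — from the minimal polynomial, the factor (x − 5)^3 tells us the largest block for λ = 5 has size 3.
Step 3 — with total size 4, 2 blocks, and largest block 3, the block sizes (in nonincreasing order) are [3, 1].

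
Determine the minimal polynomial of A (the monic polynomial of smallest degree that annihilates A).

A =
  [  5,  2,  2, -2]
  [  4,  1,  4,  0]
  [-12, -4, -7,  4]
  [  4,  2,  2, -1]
x^3 + 3*x^2 - x - 3

The characteristic polynomial is χ_A(x) = (x - 1)^2*(x + 1)*(x + 3), so the eigenvalues are known. The minimal polynomial is
  m_A(x) = Π_λ (x − λ)^{k_λ}
where k_λ is the size of the *largest* Jordan block for λ (equivalently, the smallest k with (A − λI)^k v = 0 for every generalised eigenvector v of λ).

  λ = -3: largest Jordan block has size 1, contributing (x + 3)
  λ = -1: largest Jordan block has size 1, contributing (x + 1)
  λ = 1: largest Jordan block has size 1, contributing (x − 1)

So m_A(x) = (x - 1)*(x + 1)*(x + 3) = x^3 + 3*x^2 - x - 3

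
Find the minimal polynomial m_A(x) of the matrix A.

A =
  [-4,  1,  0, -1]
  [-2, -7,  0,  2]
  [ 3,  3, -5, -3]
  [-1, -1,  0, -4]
x^2 + 10*x + 25

The characteristic polynomial is χ_A(x) = (x + 5)^4, so the eigenvalues are known. The minimal polynomial is
  m_A(x) = Π_λ (x − λ)^{k_λ}
where k_λ is the size of the *largest* Jordan block for λ (equivalently, the smallest k with (A − λI)^k v = 0 for every generalised eigenvector v of λ).

  λ = -5: largest Jordan block has size 2, contributing (x + 5)^2

So m_A(x) = (x + 5)^2 = x^2 + 10*x + 25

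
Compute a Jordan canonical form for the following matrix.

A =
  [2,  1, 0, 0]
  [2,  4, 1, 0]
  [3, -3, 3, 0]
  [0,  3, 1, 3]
J_3(3) ⊕ J_1(3)

The characteristic polynomial is
  det(x·I − A) = x^4 - 12*x^3 + 54*x^2 - 108*x + 81 = (x - 3)^4

Eigenvalues and multiplicities (the geometric multiplicity of λ is n − rank(A − λI), which equals the number of Jordan blocks for λ):
  λ = 3: algebraic multiplicity = 4, geometric multiplicity = 2

Determining the block sizes for each eigenvalue:
  λ = 3: with am = 4 and gm = 2, the partition is not yet determined (e.g. several partitions of 4 into 2 parts exist). Let N = A − (3)·I. Computing rank(N^1) = 2, rank(N^2) = 1, rank(N^3) = 0; the number of blocks of size ≥ j is rank(N^{j−1}) − rank(N^j), giving [2, 1, 1]. So we have 1 block(s) of size 3, 1 block(s) of size 1 → block sizes [3, 1]

Assembling the blocks gives a Jordan form
J =
  [3, 1, 0, 0]
  [0, 3, 1, 0]
  [0, 0, 3, 0]
  [0, 0, 0, 3]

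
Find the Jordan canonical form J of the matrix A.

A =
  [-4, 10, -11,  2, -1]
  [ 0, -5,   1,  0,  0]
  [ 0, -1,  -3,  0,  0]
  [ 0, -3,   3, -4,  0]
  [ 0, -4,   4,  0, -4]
J_3(-4) ⊕ J_1(-4) ⊕ J_1(-4)

The characteristic polynomial is
  det(x·I − A) = x^5 + 20*x^4 + 160*x^3 + 640*x^2 + 1280*x + 1024 = (x + 4)^5

Eigenvalues and multiplicities (the geometric multiplicity of λ is n − rank(A − λI), which equals the number of Jordan blocks for λ):
  λ = -4: algebraic multiplicity = 5, geometric multiplicity = 3

Determining the block sizes for each eigenvalue:
  λ = -4: with am = 5 and gm = 3, the partition is not yet determined (e.g. several partitions of 5 into 3 parts exist). Let N = A − (-4)·I. Computing rank(N^1) = 2, rank(N^2) = 1, rank(N^3) = 0; the number of blocks of size ≥ j is rank(N^{j−1}) − rank(N^j), giving [3, 1, 1]. So we have 1 block(s) of size 3, 2 block(s) of size 1 → block sizes [3, 1, 1]

Assembling the blocks gives a Jordan form
J =
  [-4,  1,  0,  0,  0]
  [ 0, -4,  1,  0,  0]
  [ 0,  0, -4,  0,  0]
  [ 0,  0,  0, -4,  0]
  [ 0,  0,  0,  0, -4]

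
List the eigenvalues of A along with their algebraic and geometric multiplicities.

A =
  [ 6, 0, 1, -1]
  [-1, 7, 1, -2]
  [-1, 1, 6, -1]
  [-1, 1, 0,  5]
λ = 6: alg = 4, geom = 2

Step 1 — factor the characteristic polynomial to read off the algebraic multiplicities:
  χ_A(x) = (x - 6)^4

Step 2 — compute geometric multiplicities via the rank-nullity identity g(λ) = n − rank(A − λI):
  rank(A − (6)·I) = 2, so dim ker(A − (6)·I) = n − 2 = 2

Summary:
  λ = 6: algebraic multiplicity = 4, geometric multiplicity = 2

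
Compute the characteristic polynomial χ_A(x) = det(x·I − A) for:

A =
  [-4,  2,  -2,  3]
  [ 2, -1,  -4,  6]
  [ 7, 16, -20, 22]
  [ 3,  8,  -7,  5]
x^4 + 20*x^3 + 150*x^2 + 500*x + 625

Expanding det(x·I − A) (e.g. by cofactor expansion or by noting that A is similar to its Jordan form J, which has the same characteristic polynomial as A) gives
  χ_A(x) = x^4 + 20*x^3 + 150*x^2 + 500*x + 625
which factors as (x + 5)^4. The eigenvalues (with algebraic multiplicities) are λ = -5 with multiplicity 4.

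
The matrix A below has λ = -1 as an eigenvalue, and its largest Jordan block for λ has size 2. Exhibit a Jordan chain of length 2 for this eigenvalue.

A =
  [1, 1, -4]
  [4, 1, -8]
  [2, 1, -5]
A Jordan chain for λ = -1 of length 2:
v_1 = (2, 4, 2)ᵀ
v_2 = (1, 0, 0)ᵀ

Let N = A − (-1)·I. We want v_2 with N^2 v_2 = 0 but N^1 v_2 ≠ 0; then v_{j-1} := N · v_j for j = 2, …, 2.

Pick v_2 = (1, 0, 0)ᵀ.
Then v_1 = N · v_2 = (2, 4, 2)ᵀ.

Sanity check: (A − (-1)·I) v_1 = (0, 0, 0)ᵀ = 0. ✓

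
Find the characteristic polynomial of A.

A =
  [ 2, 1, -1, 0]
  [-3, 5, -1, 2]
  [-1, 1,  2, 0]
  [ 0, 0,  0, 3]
x^4 - 12*x^3 + 54*x^2 - 108*x + 81

Expanding det(x·I − A) (e.g. by cofactor expansion or by noting that A is similar to its Jordan form J, which has the same characteristic polynomial as A) gives
  χ_A(x) = x^4 - 12*x^3 + 54*x^2 - 108*x + 81
which factors as (x - 3)^4. The eigenvalues (with algebraic multiplicities) are λ = 3 with multiplicity 4.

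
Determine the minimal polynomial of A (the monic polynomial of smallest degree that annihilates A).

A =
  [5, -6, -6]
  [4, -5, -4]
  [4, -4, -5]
x^2 + 4*x + 3

The characteristic polynomial is χ_A(x) = (x + 1)^2*(x + 3), so the eigenvalues are known. The minimal polynomial is
  m_A(x) = Π_λ (x − λ)^{k_λ}
where k_λ is the size of the *largest* Jordan block for λ (equivalently, the smallest k with (A − λI)^k v = 0 for every generalised eigenvector v of λ).

  λ = -3: largest Jordan block has size 1, contributing (x + 3)
  λ = -1: largest Jordan block has size 1, contributing (x + 1)

So m_A(x) = (x + 1)*(x + 3) = x^2 + 4*x + 3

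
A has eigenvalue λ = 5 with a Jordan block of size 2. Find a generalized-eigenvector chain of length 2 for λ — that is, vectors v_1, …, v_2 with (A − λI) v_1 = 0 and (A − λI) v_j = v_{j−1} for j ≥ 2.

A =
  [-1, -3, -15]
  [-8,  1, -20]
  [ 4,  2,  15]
A Jordan chain for λ = 5 of length 2:
v_1 = (-6, -8, 4)ᵀ
v_2 = (1, 0, 0)ᵀ

Let N = A − (5)·I. We want v_2 with N^2 v_2 = 0 but N^1 v_2 ≠ 0; then v_{j-1} := N · v_j for j = 2, …, 2.

Pick v_2 = (1, 0, 0)ᵀ.
Then v_1 = N · v_2 = (-6, -8, 4)ᵀ.

Sanity check: (A − (5)·I) v_1 = (0, 0, 0)ᵀ = 0. ✓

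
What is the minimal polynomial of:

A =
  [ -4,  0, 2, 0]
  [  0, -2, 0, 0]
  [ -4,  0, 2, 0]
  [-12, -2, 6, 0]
x^2 + 2*x

The characteristic polynomial is χ_A(x) = x^2*(x + 2)^2, so the eigenvalues are known. The minimal polynomial is
  m_A(x) = Π_λ (x − λ)^{k_λ}
where k_λ is the size of the *largest* Jordan block for λ (equivalently, the smallest k with (A − λI)^k v = 0 for every generalised eigenvector v of λ).

  λ = -2: largest Jordan block has size 1, contributing (x + 2)
  λ = 0: largest Jordan block has size 1, contributing (x − 0)

So m_A(x) = x*(x + 2) = x^2 + 2*x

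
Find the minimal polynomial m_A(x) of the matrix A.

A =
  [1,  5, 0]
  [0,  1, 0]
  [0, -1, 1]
x^2 - 2*x + 1

The characteristic polynomial is χ_A(x) = (x - 1)^3, so the eigenvalues are known. The minimal polynomial is
  m_A(x) = Π_λ (x − λ)^{k_λ}
where k_λ is the size of the *largest* Jordan block for λ (equivalently, the smallest k with (A − λI)^k v = 0 for every generalised eigenvector v of λ).

  λ = 1: largest Jordan block has size 2, contributing (x − 1)^2

So m_A(x) = (x - 1)^2 = x^2 - 2*x + 1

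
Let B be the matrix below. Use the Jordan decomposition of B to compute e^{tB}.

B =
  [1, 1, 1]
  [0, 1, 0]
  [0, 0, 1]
e^{tB} =
  [exp(t), t*exp(t), t*exp(t)]
  [0, exp(t), 0]
  [0, 0, exp(t)]

Strategy: write B = P · J · P⁻¹ where J is a Jordan canonical form, so e^{tB} = P · e^{tJ} · P⁻¹, and e^{tJ} can be computed block-by-block.

B has Jordan form
J =
  [1, 1, 0]
  [0, 1, 0]
  [0, 0, 1]
(up to reordering of blocks).

Per-block formulas:
  For a 2×2 Jordan block J_2(1): exp(t · J_2(1)) = e^(1t)·(I + t·N), where N is the 2×2 nilpotent shift.
  For a 1×1 block at λ = 1: exp(t · [1]) = [e^(1t)].

After assembling e^{tJ} and conjugating by P, we get:

e^{tB} =
  [exp(t), t*exp(t), t*exp(t)]
  [0, exp(t), 0]
  [0, 0, exp(t)]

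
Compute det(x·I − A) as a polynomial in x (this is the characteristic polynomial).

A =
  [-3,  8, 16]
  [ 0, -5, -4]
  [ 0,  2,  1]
x^3 + 7*x^2 + 15*x + 9

Expanding det(x·I − A) (e.g. by cofactor expansion or by noting that A is similar to its Jordan form J, which has the same characteristic polynomial as A) gives
  χ_A(x) = x^3 + 7*x^2 + 15*x + 9
which factors as (x + 1)*(x + 3)^2. The eigenvalues (with algebraic multiplicities) are λ = -3 with multiplicity 2, λ = -1 with multiplicity 1.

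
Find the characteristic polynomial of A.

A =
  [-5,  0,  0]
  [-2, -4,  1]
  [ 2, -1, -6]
x^3 + 15*x^2 + 75*x + 125

Expanding det(x·I − A) (e.g. by cofactor expansion or by noting that A is similar to its Jordan form J, which has the same characteristic polynomial as A) gives
  χ_A(x) = x^3 + 15*x^2 + 75*x + 125
which factors as (x + 5)^3. The eigenvalues (with algebraic multiplicities) are λ = -5 with multiplicity 3.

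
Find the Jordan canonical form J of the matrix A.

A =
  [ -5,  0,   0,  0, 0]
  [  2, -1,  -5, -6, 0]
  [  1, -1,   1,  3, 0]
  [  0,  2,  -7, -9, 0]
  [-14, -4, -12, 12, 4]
J_1(-5) ⊕ J_3(-3) ⊕ J_1(4)

The characteristic polynomial is
  det(x·I − A) = x^5 + 10*x^4 + 16*x^3 - 126*x^2 - 513*x - 540 = (x - 4)*(x + 3)^3*(x + 5)

Eigenvalues and multiplicities (the geometric multiplicity of λ is n − rank(A − λI), which equals the number of Jordan blocks for λ):
  λ = -5: algebraic multiplicity = 1, geometric multiplicity = 1
  λ = -3: algebraic multiplicity = 3, geometric multiplicity = 1
  λ = 4: algebraic multiplicity = 1, geometric multiplicity = 1

Determining the block sizes for each eigenvalue:
  λ = -5: one block (gm = 1), so the single block has size am = 1 → block sizes [1]
  λ = -3: one block (gm = 1), so the single block has size am = 3 → block sizes [3]
  λ = 4: one block (gm = 1), so the single block has size am = 1 → block sizes [1]

Assembling the blocks gives a Jordan form
J =
  [-5,  0,  0,  0, 0]
  [ 0, -3,  1,  0, 0]
  [ 0,  0, -3,  1, 0]
  [ 0,  0,  0, -3, 0]
  [ 0,  0,  0,  0, 4]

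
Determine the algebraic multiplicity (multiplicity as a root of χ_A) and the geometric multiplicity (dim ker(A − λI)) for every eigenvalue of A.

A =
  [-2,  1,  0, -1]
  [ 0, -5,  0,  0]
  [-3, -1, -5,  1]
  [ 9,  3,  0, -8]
λ = -5: alg = 4, geom = 3

Step 1 — factor the characteristic polynomial to read off the algebraic multiplicities:
  χ_A(x) = (x + 5)^4

Step 2 — compute geometric multiplicities via the rank-nullity identity g(λ) = n − rank(A − λI):
  rank(A − (-5)·I) = 1, so dim ker(A − (-5)·I) = n − 1 = 3

Summary:
  λ = -5: algebraic multiplicity = 4, geometric multiplicity = 3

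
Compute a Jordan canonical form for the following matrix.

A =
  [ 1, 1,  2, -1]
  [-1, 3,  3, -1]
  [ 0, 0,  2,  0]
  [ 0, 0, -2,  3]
J_3(2) ⊕ J_1(3)

The characteristic polynomial is
  det(x·I − A) = x^4 - 9*x^3 + 30*x^2 - 44*x + 24 = (x - 3)*(x - 2)^3

Eigenvalues and multiplicities (the geometric multiplicity of λ is n − rank(A − λI), which equals the number of Jordan blocks for λ):
  λ = 2: algebraic multiplicity = 3, geometric multiplicity = 1
  λ = 3: algebraic multiplicity = 1, geometric multiplicity = 1

Determining the block sizes for each eigenvalue:
  λ = 2: one block (gm = 1), so the single block has size am = 3 → block sizes [3]
  λ = 3: one block (gm = 1), so the single block has size am = 1 → block sizes [1]

Assembling the blocks gives a Jordan form
J =
  [2, 1, 0, 0]
  [0, 2, 1, 0]
  [0, 0, 2, 0]
  [0, 0, 0, 3]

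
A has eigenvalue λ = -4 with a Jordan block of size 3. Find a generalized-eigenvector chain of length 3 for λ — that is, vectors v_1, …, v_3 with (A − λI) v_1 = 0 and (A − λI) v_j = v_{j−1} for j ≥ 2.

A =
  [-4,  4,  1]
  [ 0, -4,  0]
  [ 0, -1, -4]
A Jordan chain for λ = -4 of length 3:
v_1 = (-1, 0, 0)ᵀ
v_2 = (4, 0, -1)ᵀ
v_3 = (0, 1, 0)ᵀ

Let N = A − (-4)·I. We want v_3 with N^3 v_3 = 0 but N^2 v_3 ≠ 0; then v_{j-1} := N · v_j for j = 3, …, 2.

Pick v_3 = (0, 1, 0)ᵀ.
Then v_2 = N · v_3 = (4, 0, -1)ᵀ.
Then v_1 = N · v_2 = (-1, 0, 0)ᵀ.

Sanity check: (A − (-4)·I) v_1 = (0, 0, 0)ᵀ = 0. ✓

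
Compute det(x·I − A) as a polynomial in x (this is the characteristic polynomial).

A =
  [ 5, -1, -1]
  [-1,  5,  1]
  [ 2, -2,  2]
x^3 - 12*x^2 + 48*x - 64

Expanding det(x·I − A) (e.g. by cofactor expansion or by noting that A is similar to its Jordan form J, which has the same characteristic polynomial as A) gives
  χ_A(x) = x^3 - 12*x^2 + 48*x - 64
which factors as (x - 4)^3. The eigenvalues (with algebraic multiplicities) are λ = 4 with multiplicity 3.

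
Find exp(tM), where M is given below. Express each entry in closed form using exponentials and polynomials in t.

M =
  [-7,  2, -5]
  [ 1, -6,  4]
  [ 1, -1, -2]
e^{tM} =
  [t^2*exp(-5*t)/2 - 2*t*exp(-5*t) + exp(-5*t), -t^2*exp(-5*t)/2 + 2*t*exp(-5*t), 3*t^2*exp(-5*t)/2 - 5*t*exp(-5*t)]
  [t^2*exp(-5*t)/2 + t*exp(-5*t), -t^2*exp(-5*t)/2 - t*exp(-5*t) + exp(-5*t), 3*t^2*exp(-5*t)/2 + 4*t*exp(-5*t)]
  [t*exp(-5*t), -t*exp(-5*t), 3*t*exp(-5*t) + exp(-5*t)]

Strategy: write M = P · J · P⁻¹ where J is a Jordan canonical form, so e^{tM} = P · e^{tJ} · P⁻¹, and e^{tJ} can be computed block-by-block.

M has Jordan form
J =
  [-5,  1,  0]
  [ 0, -5,  1]
  [ 0,  0, -5]
(up to reordering of blocks).

Per-block formulas:
  For a 3×3 Jordan block J_3(-5): exp(t · J_3(-5)) = e^(-5t)·(I + t·N + (t^2/2)·N^2), where N is the 3×3 nilpotent shift.

After assembling e^{tJ} and conjugating by P, we get:

e^{tM} =
  [t^2*exp(-5*t)/2 - 2*t*exp(-5*t) + exp(-5*t), -t^2*exp(-5*t)/2 + 2*t*exp(-5*t), 3*t^2*exp(-5*t)/2 - 5*t*exp(-5*t)]
  [t^2*exp(-5*t)/2 + t*exp(-5*t), -t^2*exp(-5*t)/2 - t*exp(-5*t) + exp(-5*t), 3*t^2*exp(-5*t)/2 + 4*t*exp(-5*t)]
  [t*exp(-5*t), -t*exp(-5*t), 3*t*exp(-5*t) + exp(-5*t)]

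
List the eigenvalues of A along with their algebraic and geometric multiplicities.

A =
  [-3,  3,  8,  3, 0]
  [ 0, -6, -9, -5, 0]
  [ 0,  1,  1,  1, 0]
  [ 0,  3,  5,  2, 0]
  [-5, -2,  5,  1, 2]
λ = -3: alg = 1, geom = 1; λ = -1: alg = 3, geom = 1; λ = 2: alg = 1, geom = 1

Step 1 — factor the characteristic polynomial to read off the algebraic multiplicities:
  χ_A(x) = (x - 2)*(x + 1)^3*(x + 3)

Step 2 — compute geometric multiplicities via the rank-nullity identity g(λ) = n − rank(A − λI):
  rank(A − (-3)·I) = 4, so dim ker(A − (-3)·I) = n − 4 = 1
  rank(A − (-1)·I) = 4, so dim ker(A − (-1)·I) = n − 4 = 1
  rank(A − (2)·I) = 4, so dim ker(A − (2)·I) = n − 4 = 1

Summary:
  λ = -3: algebraic multiplicity = 1, geometric multiplicity = 1
  λ = -1: algebraic multiplicity = 3, geometric multiplicity = 1
  λ = 2: algebraic multiplicity = 1, geometric multiplicity = 1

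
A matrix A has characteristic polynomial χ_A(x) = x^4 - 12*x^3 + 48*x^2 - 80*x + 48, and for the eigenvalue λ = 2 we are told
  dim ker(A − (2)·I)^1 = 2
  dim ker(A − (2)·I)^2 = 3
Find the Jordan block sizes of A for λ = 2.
Block sizes for λ = 2: [2, 1]

From the dimensions of kernels of powers, the number of Jordan blocks of size at least j is d_j − d_{j−1} where d_j = dim ker(N^j) (with d_0 = 0). Computing the differences gives [2, 1].
The number of blocks of size exactly k is (#blocks of size ≥ k) − (#blocks of size ≥ k + 1), so the partition is: 1 block(s) of size 1, 1 block(s) of size 2.
In nonincreasing order the block sizes are [2, 1].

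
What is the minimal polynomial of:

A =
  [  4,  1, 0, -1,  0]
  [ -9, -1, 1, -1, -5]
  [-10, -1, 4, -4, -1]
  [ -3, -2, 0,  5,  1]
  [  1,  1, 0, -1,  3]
x^3 - 9*x^2 + 27*x - 27

The characteristic polynomial is χ_A(x) = (x - 3)^5, so the eigenvalues are known. The minimal polynomial is
  m_A(x) = Π_λ (x − λ)^{k_λ}
where k_λ is the size of the *largest* Jordan block for λ (equivalently, the smallest k with (A − λI)^k v = 0 for every generalised eigenvector v of λ).

  λ = 3: largest Jordan block has size 3, contributing (x − 3)^3

So m_A(x) = (x - 3)^3 = x^3 - 9*x^2 + 27*x - 27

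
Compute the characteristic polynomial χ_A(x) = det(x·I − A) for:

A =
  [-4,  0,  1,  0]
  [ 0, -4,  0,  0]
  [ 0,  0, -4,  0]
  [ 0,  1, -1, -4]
x^4 + 16*x^3 + 96*x^2 + 256*x + 256

Expanding det(x·I − A) (e.g. by cofactor expansion or by noting that A is similar to its Jordan form J, which has the same characteristic polynomial as A) gives
  χ_A(x) = x^4 + 16*x^3 + 96*x^2 + 256*x + 256
which factors as (x + 4)^4. The eigenvalues (with algebraic multiplicities) are λ = -4 with multiplicity 4.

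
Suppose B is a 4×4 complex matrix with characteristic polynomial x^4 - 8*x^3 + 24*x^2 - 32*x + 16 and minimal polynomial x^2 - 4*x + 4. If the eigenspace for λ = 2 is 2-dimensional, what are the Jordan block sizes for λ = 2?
Block sizes for λ = 2: [2, 2]

Step 1 — from the characteristic polynomial, algebraic multiplicity of λ = 2 is 4. From dim ker(B − (2)·I) = 2, there are exactly 2 Jordan blocks for λ = 2.
Step 2 — from the minimal polynomial, the factor (x − 2)^2 tells us the largest block for λ = 2 has size 2.
Step 3 — with total size 4, 2 blocks, and largest block 2, the block sizes (in nonincreasing order) are [2, 2].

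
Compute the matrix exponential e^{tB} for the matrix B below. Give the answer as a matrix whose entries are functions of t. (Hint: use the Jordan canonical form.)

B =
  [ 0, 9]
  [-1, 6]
e^{tB} =
  [-3*t*exp(3*t) + exp(3*t), 9*t*exp(3*t)]
  [-t*exp(3*t), 3*t*exp(3*t) + exp(3*t)]

Strategy: write B = P · J · P⁻¹ where J is a Jordan canonical form, so e^{tB} = P · e^{tJ} · P⁻¹, and e^{tJ} can be computed block-by-block.

B has Jordan form
J =
  [3, 1]
  [0, 3]
(up to reordering of blocks).

Per-block formulas:
  For a 2×2 Jordan block J_2(3): exp(t · J_2(3)) = e^(3t)·(I + t·N), where N is the 2×2 nilpotent shift.

After assembling e^{tJ} and conjugating by P, we get:

e^{tB} =
  [-3*t*exp(3*t) + exp(3*t), 9*t*exp(3*t)]
  [-t*exp(3*t), 3*t*exp(3*t) + exp(3*t)]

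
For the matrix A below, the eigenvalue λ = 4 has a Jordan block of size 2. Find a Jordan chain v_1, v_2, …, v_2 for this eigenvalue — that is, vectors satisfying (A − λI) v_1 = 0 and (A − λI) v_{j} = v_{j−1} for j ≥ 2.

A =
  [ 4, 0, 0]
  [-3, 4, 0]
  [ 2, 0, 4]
A Jordan chain for λ = 4 of length 2:
v_1 = (0, -3, 2)ᵀ
v_2 = (1, 0, 0)ᵀ

Let N = A − (4)·I. We want v_2 with N^2 v_2 = 0 but N^1 v_2 ≠ 0; then v_{j-1} := N · v_j for j = 2, …, 2.

Pick v_2 = (1, 0, 0)ᵀ.
Then v_1 = N · v_2 = (0, -3, 2)ᵀ.

Sanity check: (A − (4)·I) v_1 = (0, 0, 0)ᵀ = 0. ✓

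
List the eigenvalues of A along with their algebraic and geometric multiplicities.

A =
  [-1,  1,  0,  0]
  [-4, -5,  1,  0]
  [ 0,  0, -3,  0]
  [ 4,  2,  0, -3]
λ = -3: alg = 4, geom = 2

Step 1 — factor the characteristic polynomial to read off the algebraic multiplicities:
  χ_A(x) = (x + 3)^4

Step 2 — compute geometric multiplicities via the rank-nullity identity g(λ) = n − rank(A − λI):
  rank(A − (-3)·I) = 2, so dim ker(A − (-3)·I) = n − 2 = 2

Summary:
  λ = -3: algebraic multiplicity = 4, geometric multiplicity = 2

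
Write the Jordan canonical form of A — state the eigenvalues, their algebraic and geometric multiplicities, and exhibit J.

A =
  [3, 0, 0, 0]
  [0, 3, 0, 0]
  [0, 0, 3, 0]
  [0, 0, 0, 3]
J_1(3) ⊕ J_1(3) ⊕ J_1(3) ⊕ J_1(3)

The characteristic polynomial is
  det(x·I − A) = x^4 - 12*x^3 + 54*x^2 - 108*x + 81 = (x - 3)^4

Eigenvalues and multiplicities (the geometric multiplicity of λ is n − rank(A − λI), which equals the number of Jordan blocks for λ):
  λ = 3: algebraic multiplicity = 4, geometric multiplicity = 4

Determining the block sizes for each eigenvalue:
  λ = 3: gm = am = 4, so every block has size 1 → block sizes [1, 1, 1, 1]

Assembling the blocks gives a Jordan form
J =
  [3, 0, 0, 0]
  [0, 3, 0, 0]
  [0, 0, 3, 0]
  [0, 0, 0, 3]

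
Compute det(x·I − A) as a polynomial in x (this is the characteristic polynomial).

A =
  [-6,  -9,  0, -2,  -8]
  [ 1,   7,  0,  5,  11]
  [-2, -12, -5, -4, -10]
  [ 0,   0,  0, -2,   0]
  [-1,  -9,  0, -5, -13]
x^5 + 19*x^4 + 139*x^3 + 485*x^2 + 800*x + 500

Expanding det(x·I − A) (e.g. by cofactor expansion or by noting that A is similar to its Jordan form J, which has the same characteristic polynomial as A) gives
  χ_A(x) = x^5 + 19*x^4 + 139*x^3 + 485*x^2 + 800*x + 500
which factors as (x + 2)^2*(x + 5)^3. The eigenvalues (with algebraic multiplicities) are λ = -5 with multiplicity 3, λ = -2 with multiplicity 2.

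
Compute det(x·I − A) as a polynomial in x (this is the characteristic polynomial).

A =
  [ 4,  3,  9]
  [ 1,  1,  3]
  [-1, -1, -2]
x^3 - 3*x^2 + 3*x - 1

Expanding det(x·I − A) (e.g. by cofactor expansion or by noting that A is similar to its Jordan form J, which has the same characteristic polynomial as A) gives
  χ_A(x) = x^3 - 3*x^2 + 3*x - 1
which factors as (x - 1)^3. The eigenvalues (with algebraic multiplicities) are λ = 1 with multiplicity 3.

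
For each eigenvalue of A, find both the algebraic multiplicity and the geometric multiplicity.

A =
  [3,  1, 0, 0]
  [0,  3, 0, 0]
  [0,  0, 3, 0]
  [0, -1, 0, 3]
λ = 3: alg = 4, geom = 3

Step 1 — factor the characteristic polynomial to read off the algebraic multiplicities:
  χ_A(x) = (x - 3)^4

Step 2 — compute geometric multiplicities via the rank-nullity identity g(λ) = n − rank(A − λI):
  rank(A − (3)·I) = 1, so dim ker(A − (3)·I) = n − 1 = 3

Summary:
  λ = 3: algebraic multiplicity = 4, geometric multiplicity = 3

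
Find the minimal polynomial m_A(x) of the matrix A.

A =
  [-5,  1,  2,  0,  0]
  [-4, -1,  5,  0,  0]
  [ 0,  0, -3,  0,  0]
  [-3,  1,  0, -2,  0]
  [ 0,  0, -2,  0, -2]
x^4 + 11*x^3 + 45*x^2 + 81*x + 54

The characteristic polynomial is χ_A(x) = (x + 2)^2*(x + 3)^3, so the eigenvalues are known. The minimal polynomial is
  m_A(x) = Π_λ (x − λ)^{k_λ}
where k_λ is the size of the *largest* Jordan block for λ (equivalently, the smallest k with (A − λI)^k v = 0 for every generalised eigenvector v of λ).

  λ = -3: largest Jordan block has size 3, contributing (x + 3)^3
  λ = -2: largest Jordan block has size 1, contributing (x + 2)

So m_A(x) = (x + 2)*(x + 3)^3 = x^4 + 11*x^3 + 45*x^2 + 81*x + 54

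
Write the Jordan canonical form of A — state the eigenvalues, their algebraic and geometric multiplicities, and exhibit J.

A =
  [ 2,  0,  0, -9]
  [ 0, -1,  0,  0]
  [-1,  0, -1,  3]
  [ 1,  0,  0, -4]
J_2(-1) ⊕ J_1(-1) ⊕ J_1(-1)

The characteristic polynomial is
  det(x·I − A) = x^4 + 4*x^3 + 6*x^2 + 4*x + 1 = (x + 1)^4

Eigenvalues and multiplicities (the geometric multiplicity of λ is n − rank(A − λI), which equals the number of Jordan blocks for λ):
  λ = -1: algebraic multiplicity = 4, geometric multiplicity = 3

Determining the block sizes for each eigenvalue:
  λ = -1: 3 blocks summing to 4 forces exactly one block of size 2 and the rest size 1 → block sizes [2, 1, 1]

Assembling the blocks gives a Jordan form
J =
  [-1,  1,  0,  0]
  [ 0, -1,  0,  0]
  [ 0,  0, -1,  0]
  [ 0,  0,  0, -1]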